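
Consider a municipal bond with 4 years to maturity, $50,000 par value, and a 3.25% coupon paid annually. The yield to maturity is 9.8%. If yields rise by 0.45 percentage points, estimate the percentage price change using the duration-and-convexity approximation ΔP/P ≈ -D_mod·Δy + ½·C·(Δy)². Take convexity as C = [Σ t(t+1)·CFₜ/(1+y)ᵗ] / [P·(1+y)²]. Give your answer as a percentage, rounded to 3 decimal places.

-1.537%

With y = 0.098:
  t   CF        PV=CF/(1+0.098)^t    t·PV        t(t+1)·PV
  1     1,625.00     1,479.9636     1,479.9636       2,959.9271
  2     1,625.00     1,347.8721     2,695.7442       8,087.2326
  3     1,625.00     1,227.5702     3,682.7107      14,730.8427
  4    51,625.00    35,518.1800   142,072.7201     710,363.6006
  Σ                 39,573.5859   149,931.1386     736,141.6030
P = 39,573.5859; D_Mac = 3.78867 yrs; D_mod = 3.45052 yrs; C = 15.42948.
Duration effect: -3.45052 × (+0.0045) = -0.015527
Convexity effect: 0.5 × 15.42948 × (0.0045)² = +0.0001562
ΔP/P ≈ -0.015527 + 0.0001562 = -0.015371 = -1.5371%.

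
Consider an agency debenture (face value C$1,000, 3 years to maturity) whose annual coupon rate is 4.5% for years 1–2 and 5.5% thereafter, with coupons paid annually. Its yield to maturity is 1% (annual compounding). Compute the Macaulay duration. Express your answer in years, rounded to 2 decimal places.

2.88 years

Periodic yield y = 0.01. Discount each cash flow and weight by its year:
  t   CF        PV=CF/(1+0.01)^t    t·PV
  1        45.00        44.5545        44.5545
  2        45.00        44.1133        88.2266
  3     1,055.00     1,023.9726     3,071.9178
  Σ                  1,112.6404     3,204.6989
Price P = Σ PV = 1,112.6404.
Macaulay duration = Σ(t·PV) / P = 3,204.6989 / 1,112.6404 = 2.88026 years.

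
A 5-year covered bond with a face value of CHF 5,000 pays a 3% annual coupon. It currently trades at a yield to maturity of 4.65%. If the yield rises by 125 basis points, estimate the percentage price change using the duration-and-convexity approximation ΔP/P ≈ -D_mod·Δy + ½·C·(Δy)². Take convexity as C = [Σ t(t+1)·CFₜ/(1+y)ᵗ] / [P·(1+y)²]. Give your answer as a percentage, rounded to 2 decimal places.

With y = 0.0465:
  t   CF        PV=CF/(1+0.0465)^t    t·PV        t(t+1)·PV
  1       150.00       143.3349       143.3349         286.6699
  2       150.00       136.9660       273.9320         821.7960
  3       150.00       130.8801       392.6402       1,570.5610
  4       150.00       125.0646       500.2583       2,501.2916
  5     5,150.00     4,103.0902    20,515.4511     123,092.7064
  Σ                  4,639.3358    21,825.6166     128,273.0249
P = 4,639.3358; D_Mac = 4.70447 yrs; D_mod = 4.49543 yrs; C = 25.24649.
Duration effect: -4.49543 × (+0.0125) = -0.056193
Convexity effect: 0.5 × 25.24649 × (0.0125)² = +0.0019724
ΔP/P ≈ -0.056193 + 0.0019724 = -0.054221 = -5.4221%.

-5.42%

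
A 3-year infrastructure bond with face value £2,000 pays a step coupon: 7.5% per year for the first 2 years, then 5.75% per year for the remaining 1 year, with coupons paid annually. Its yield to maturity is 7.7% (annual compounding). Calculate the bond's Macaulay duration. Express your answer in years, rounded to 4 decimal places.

Periodic yield y = 0.077. Discount each cash flow and weight by its year:
  t   CF        PV=CF/(1+0.077)^t    t·PV
  1       150.00       139.2758       139.2758
  2       150.00       129.3183       258.6365
  3     2,115.00     1,693.0246     5,079.0737
  Σ                  1,961.6186     5,476.9860
Price P = Σ PV = 1,961.6186.
Macaulay duration = Σ(t·PV) / P = 5,476.9860 / 1,961.6186 = 2.79207 years.

2.7921 years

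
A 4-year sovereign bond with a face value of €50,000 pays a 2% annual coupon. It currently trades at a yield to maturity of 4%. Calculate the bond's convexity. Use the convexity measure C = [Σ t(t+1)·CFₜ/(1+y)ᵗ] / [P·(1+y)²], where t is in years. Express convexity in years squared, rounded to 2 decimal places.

17.75

With y = 0.04:
  t   CF        PV=CF/(1+0.04)^t    t·PV        t(t+1)·PV
  1     1,000.00       961.5385       961.5385       1,923.0769
  2     1,000.00       924.5562     1,849.1124       5,547.3373
  3     1,000.00       888.9964     2,666.9891      10,667.9563
  4    51,000.00    43,595.0137   174,380.0550     871,900.2749
  Σ                 46,370.1048   179,857.6949     890,038.6454
P = 46,370.1048.
Convexity = Σ t(t+1)·PV / [P·(1+y)²] = 890,038.6454 / (46,370.1048 × 1.081600) = 17.74615.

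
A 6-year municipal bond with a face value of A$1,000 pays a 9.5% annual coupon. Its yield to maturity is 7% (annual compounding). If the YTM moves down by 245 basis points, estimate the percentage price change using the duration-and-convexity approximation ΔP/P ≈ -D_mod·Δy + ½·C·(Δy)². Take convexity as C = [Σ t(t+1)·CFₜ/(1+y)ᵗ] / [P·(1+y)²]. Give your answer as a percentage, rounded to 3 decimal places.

+12.077%

With y = 0.07:
  t   CF        PV=CF/(1+0.07)^t    t·PV        t(t+1)·PV
  1        95.00        88.7850        88.7850         177.5701
  2        95.00        82.9767       165.9534         497.8601
  3        95.00        77.5483       232.6449         930.5796
  4        95.00        72.4750       289.9002       1,449.5009
  5        95.00        67.7337       338.6684       2,032.0106
  6     1,095.00       729.6447     4,377.8684      30,645.0789
  Σ                  1,119.1635     5,493.8203      35,732.6001
P = 1,119.1635; D_Mac = 4.90886 yrs; D_mod = 4.58772 yrs; C = 27.88711.
Duration effect: -4.58772 × (-0.0245) = +0.112399
Convexity effect: 0.5 × 27.88711 × (-0.0245)² = +0.0083696
ΔP/P ≈ +0.112399 + 0.0083696 = +0.120769 = +12.0769%.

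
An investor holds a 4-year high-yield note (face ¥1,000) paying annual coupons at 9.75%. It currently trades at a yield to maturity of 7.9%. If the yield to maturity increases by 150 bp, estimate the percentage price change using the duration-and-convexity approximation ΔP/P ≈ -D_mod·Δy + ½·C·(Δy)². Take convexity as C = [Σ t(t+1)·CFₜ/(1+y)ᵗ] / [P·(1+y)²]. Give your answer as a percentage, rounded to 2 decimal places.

With y = 0.079:
  t   CF        PV=CF/(1+0.079)^t    t·PV        t(t+1)·PV
  1        97.50        90.3614        90.3614         180.7229
  2        97.50        83.7455       167.4911         502.4733
  3        97.50        77.6140       232.8421         931.3685
  4     1,097.50       809.6900     3,238.7598      16,193.7991
  Σ                  1,061.4110     3,729.4545      17,808.3637
P = 1,061.4110; D_Mac = 3.51368 yrs; D_mod = 3.25642 yrs; C = 14.41111.
Duration effect: -3.25642 × (+0.015) = -0.048846
Convexity effect: 0.5 × 14.41111 × (0.015)² = +0.0016213
ΔP/P ≈ -0.048846 + 0.0016213 = -0.047225 = -4.7225%.

-4.72%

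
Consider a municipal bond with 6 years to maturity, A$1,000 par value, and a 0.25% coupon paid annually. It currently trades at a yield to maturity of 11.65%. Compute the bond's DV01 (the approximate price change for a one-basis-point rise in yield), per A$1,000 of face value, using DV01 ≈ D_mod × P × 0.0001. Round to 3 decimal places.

A$0.280

Periodic yield y = 0.1165.
  t   CF        PV=CF/(1+0.1165)^t    t·PV
  1         2.50         2.2391         2.2391
  2         2.50         2.0055         4.0110
  3         2.50         1.7962         5.3887
  4         2.50         1.6088         6.4352
  5         2.50         1.4409         7.2047
  6     1,002.50       517.5258     3,105.1549
  Σ                    526.6164     3,130.4337
P = 526.6164; D_Mac = 5.94443 yrs; D_mod = 5.32416 yrs.
DV01 ≈ 5.32416 × 526.6164 × 0.0001 = 0.280379.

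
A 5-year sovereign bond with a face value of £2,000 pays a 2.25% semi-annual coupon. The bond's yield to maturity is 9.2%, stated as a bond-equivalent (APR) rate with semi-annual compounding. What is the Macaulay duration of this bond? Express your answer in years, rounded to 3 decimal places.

Periodic yield y = 0.046. Discount each cash flow and weight by its period:
  t   CF        PV=CF/(1+0.046)^t    t·PV
  1        22.50        21.5105        21.5105
  2        22.50        20.5645        41.1291
  3        22.50        19.6602        58.9805
  4        22.50        18.7956        75.1823
  5        22.50        17.9690        89.8450
  6        22.50        17.1788       103.0727
  7        22.50        16.4233       114.9632
  8        22.50        15.7011       125.6085
  9        22.50        15.0106       135.0952
  10    2,022.50     1,289.9465    12,899.4646
  Σ                  1,452.7600    13,664.8517
Price P = Σ PV = 1,452.7600.
Macaulay duration = Σ(t·PV) / P = 13,664.8517 / 1,452.7600 = 9.40613 half-year periods.
In years: 9.40613 / 2 = 4.70307 years.

4.703 years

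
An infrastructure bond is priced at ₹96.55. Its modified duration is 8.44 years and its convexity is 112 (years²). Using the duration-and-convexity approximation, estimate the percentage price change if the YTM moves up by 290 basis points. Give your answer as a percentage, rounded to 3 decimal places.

-19.766%

Duration effect: -D_mod·Δy = -8.44 × (+0.029) = -0.244760
Convexity effect: ½·C·(Δy)² = 0.5 × 112 × (0.029)² = +0.0470960
ΔP/P ≈ -0.244760 + 0.0470960 = -0.197664
= -19.7664%.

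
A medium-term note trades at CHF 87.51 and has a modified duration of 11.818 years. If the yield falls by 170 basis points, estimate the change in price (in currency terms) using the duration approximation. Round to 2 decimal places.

Duration approximation: ΔP/P ≈ -D_mod · Δy = -11.818 × (-0.017) = +0.200906.
ΔP ≈ 87.51 × (+0.200906) = +17.58128406.

+CHF 17.58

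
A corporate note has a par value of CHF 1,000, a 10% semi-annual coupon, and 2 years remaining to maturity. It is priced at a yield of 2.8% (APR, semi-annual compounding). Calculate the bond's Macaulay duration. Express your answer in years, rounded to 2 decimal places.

Periodic yield y = 0.014. Discount each cash flow and weight by its period:
  t   CF        PV=CF/(1+0.014)^t    t·PV
  1        50.00        49.3097        49.3097
  2        50.00        48.6289        97.2577
  3        50.00        47.9575       143.8724
  4     1,050.00       993.2018     3,972.8070
  Σ                  1,139.0977     4,263.2468
Price P = Σ PV = 1,139.0977.
Macaulay duration = Σ(t·PV) / P = 4,263.2468 / 1,139.0977 = 3.74265 half-year periods.
In years: 3.74265 / 2 = 1.87133 years.

1.87 years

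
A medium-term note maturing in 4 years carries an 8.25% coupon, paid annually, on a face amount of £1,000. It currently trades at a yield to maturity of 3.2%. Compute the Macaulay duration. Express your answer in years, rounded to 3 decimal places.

3.604 years

Periodic yield y = 0.032. Discount each cash flow and weight by its year:
  t   CF        PV=CF/(1+0.032)^t    t·PV
  1        82.50        79.9419        79.9419
  2        82.50        77.4630       154.9261
  3        82.50        75.0611       225.1833
  4     1,082.50       954.3532     3,817.4126
  Σ                  1,186.8192     4,277.4639
Price P = Σ PV = 1,186.8192.
Macaulay duration = Σ(t·PV) / P = 4,277.4639 / 1,186.8192 = 3.60414 years.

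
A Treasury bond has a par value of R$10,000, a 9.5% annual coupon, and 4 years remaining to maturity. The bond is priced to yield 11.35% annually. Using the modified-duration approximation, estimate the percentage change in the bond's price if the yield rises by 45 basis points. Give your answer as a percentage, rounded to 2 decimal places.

Periodic yield y = 0.1135. Modified duration first:
  t   CF        PV=CF/(1+0.1135)^t    t·PV
  1       950.00       853.1657       853.1657
  2       950.00       766.2018     1,532.4036
  3       950.00       688.1022     2,064.3066
  4    10,950.00     7,122.8407    28,491.3629
  Σ                  9,430.3104    32,941.2388
P = 9,430.3104; D_Mac = 3.49312 yrs; D_mod = 3.49312/(1+0.1135) = 3.13707 yrs.
ΔP/P ≈ -D_mod · Δy = -3.13707 × (+0.0045) = -0.014117 = -1.4117%.

-1.41%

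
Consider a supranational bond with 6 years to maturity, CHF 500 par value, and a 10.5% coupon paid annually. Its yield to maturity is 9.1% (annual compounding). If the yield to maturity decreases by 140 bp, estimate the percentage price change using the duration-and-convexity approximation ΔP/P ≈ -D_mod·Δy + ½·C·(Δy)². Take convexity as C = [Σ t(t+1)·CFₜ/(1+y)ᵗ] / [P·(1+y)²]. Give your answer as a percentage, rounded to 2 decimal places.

With y = 0.091:
  t   CF        PV=CF/(1+0.091)^t    t·PV        t(t+1)·PV
  1        52.50        48.1210        48.1210          96.2420
  2        52.50        44.1072        88.2145         264.6434
  3        52.50        40.4283       121.2848         485.1391
  4        52.50        37.0562       148.2246         741.1230
  5        52.50        33.9653       169.8265       1,018.9592
  6       552.50       327.6301     1,965.7805      13,760.4637
  Σ                    531.3080     2,541.4519      16,366.5704
P = 531.3080; D_Mac = 4.78339 yrs; D_mod = 4.38441 yrs; C = 25.87985.
Duration effect: -4.38441 × (-0.014) = +0.061382
Convexity effect: 0.5 × 25.87985 × (-0.014)² = +0.0025362
ΔP/P ≈ +0.061382 + 0.0025362 = +0.063918 = +6.3918%.

+6.39%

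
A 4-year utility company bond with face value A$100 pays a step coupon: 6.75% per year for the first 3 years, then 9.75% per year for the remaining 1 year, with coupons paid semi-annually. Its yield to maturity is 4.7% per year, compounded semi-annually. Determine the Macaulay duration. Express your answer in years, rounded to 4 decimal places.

3.5929 years

Periodic yield y = 0.0235. Discount each cash flow and weight by its period:
  t   CF        PV=CF/(1+0.0235)^t    t·PV
  1        3.375         3.2975         3.2975
  2        3.375         3.2218         6.4436
  3        3.375         3.1478         9.4435
  4        3.375         3.0755        12.3022
  5        3.375         3.0049        15.0247
  6        3.375         2.9359        17.6156
  7        4.875         4.1434        29.0040
  8      104.875        87.0902       696.7215
  Σ                    109.9172       789.8525
Price P = Σ PV = 109.9172.
Macaulay duration = Σ(t·PV) / P = 789.8525 / 109.9172 = 7.18589 half-year periods.
In years: 7.18589 / 2 = 3.59294 years.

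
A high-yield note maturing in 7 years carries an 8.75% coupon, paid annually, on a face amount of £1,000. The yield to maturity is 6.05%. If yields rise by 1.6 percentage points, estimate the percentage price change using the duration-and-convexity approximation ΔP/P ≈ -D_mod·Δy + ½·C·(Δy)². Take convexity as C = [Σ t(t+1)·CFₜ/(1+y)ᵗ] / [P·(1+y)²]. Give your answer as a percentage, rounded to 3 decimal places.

With y = 0.0605:
  t   CF        PV=CF/(1+0.0605)^t    t·PV        t(t+1)·PV
  1        87.50        82.5083        82.5083         165.0165
  2        87.50        77.8013       155.6025         466.8076
  3        87.50        73.3628       220.0885         880.3539
  4        87.50        69.1776       276.7103       1,383.5516
  5        87.50        65.2311       326.1555       1,956.9329
  6        87.50        61.5098       369.0585       2,583.4098
  7     1,087.50       720.8660     5,046.0622      40,368.4972
  Σ                  1,150.4568     6,476.1858      47,804.5696
P = 1,150.4568; D_Mac = 5.62923 yrs; D_mod = 5.30809 yrs; C = 36.94688.
Duration effect: -5.30809 × (+0.016) = -0.084929
Convexity effect: 0.5 × 36.94688 × (0.016)² = +0.0047292
ΔP/P ≈ -0.084929 + 0.0047292 = -0.080200 = -8.0200%.

-8.020%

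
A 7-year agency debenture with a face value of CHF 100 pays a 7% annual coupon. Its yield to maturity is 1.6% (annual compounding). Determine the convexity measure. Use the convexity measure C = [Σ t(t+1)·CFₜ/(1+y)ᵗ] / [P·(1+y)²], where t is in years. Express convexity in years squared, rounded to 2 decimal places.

43.54

With y = 0.016:
  t   CF        PV=CF/(1+0.016)^t    t·PV        t(t+1)·PV
  1         7.00         6.8898         6.8898          13.7795
  2         7.00         6.7813        13.5625          40.6876
  3         7.00         6.6745        20.0234          80.0937
  4         7.00         6.5694        26.2774         131.3872
  5         7.00         6.4659        32.3295         193.9772
  6         7.00         6.3641        38.1845         267.2915
  7       107.00        95.7476       670.2331       5,361.8647
  Σ                    135.4924       807.5003       6,089.0814
P = 135.4924.
Convexity = Σ t(t+1)·PV / [P·(1+y)²] = 6,089.0814 / (135.4924 × 1.032256) = 43.53608.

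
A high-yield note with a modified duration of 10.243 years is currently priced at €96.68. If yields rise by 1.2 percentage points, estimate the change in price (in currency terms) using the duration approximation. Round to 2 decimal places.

-€11.88

Duration approximation: ΔP/P ≈ -D_mod · Δy = -10.243 × (+0.012) = -0.122916.
ΔP ≈ 96.68 × (-0.122916) = -11.88351888.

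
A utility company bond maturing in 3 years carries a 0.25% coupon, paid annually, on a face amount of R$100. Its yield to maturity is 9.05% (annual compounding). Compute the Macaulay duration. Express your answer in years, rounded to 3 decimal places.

2.991 years

Periodic yield y = 0.0905. Discount each cash flow and weight by its year:
  t   CF        PV=CF/(1+0.0905)^t    t·PV
  1         0.25         0.2293         0.2293
  2         0.25         0.2102         0.4205
  3       100.25        77.3050       231.9149
  Σ                     77.7444       232.5646
Price P = Σ PV = 77.7444.
Macaulay duration = Σ(t·PV) / P = 232.5646 / 77.7444 = 2.99140 years.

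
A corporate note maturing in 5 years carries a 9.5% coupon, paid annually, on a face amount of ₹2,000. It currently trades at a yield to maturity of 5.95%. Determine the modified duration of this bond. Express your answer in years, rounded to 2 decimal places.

4.02 years

Periodic yield y = 0.0595. First find Macaulay duration:
  t   CF        PV=CF/(1+0.0595)^t    t·PV
  1       190.00       179.3299       179.3299
  2       190.00       169.2590       338.5179
  3       190.00       159.7536       479.2609
  4       190.00       150.7821       603.1284
  5     2,190.00     1,640.3605     8,201.8026
  Σ                  2,299.4851     9,802.0397
P = 2,299.4851; Macaulay duration = 9,802.0397 / 2,299.4851 = 4.26271 years.
Modified duration = D_Mac / (1 + y) = 4.26271 / 1.0595 = 4.02332 years.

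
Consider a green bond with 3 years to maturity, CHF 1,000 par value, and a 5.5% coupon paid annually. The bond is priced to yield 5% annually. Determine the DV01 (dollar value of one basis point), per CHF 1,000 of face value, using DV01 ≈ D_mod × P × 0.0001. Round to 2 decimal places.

CHF 0.27

Periodic yield y = 0.05.
  t   CF        PV=CF/(1+0.05)^t    t·PV
  1        55.00        52.3810        52.3810
  2        55.00        49.8866        99.7732
  3     1,055.00       911.3487     2,734.0460
  Σ                  1,013.6162     2,886.2002
P = 1,013.6162; D_Mac = 2.84743 yrs; D_mod = 2.71184 yrs.
DV01 ≈ 2.71184 × 1,013.6162 × 0.0001 = 0.274876.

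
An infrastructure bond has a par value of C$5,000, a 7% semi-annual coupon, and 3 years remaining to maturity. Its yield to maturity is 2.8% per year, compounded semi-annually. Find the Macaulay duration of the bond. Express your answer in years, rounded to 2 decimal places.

Periodic yield y = 0.014. Discount each cash flow and weight by its period:
  t   CF        PV=CF/(1+0.014)^t    t·PV
  1       175.00       172.5838       172.5838
  2       175.00       170.2010       340.4020
  3       175.00       167.8511       503.5533
  4       175.00       165.5336       662.1345
  5       175.00       163.2482       816.2408
  6     5,175.00     4,760.8295    28,564.9767
  Σ                  5,600.2472    31,059.8911
Price P = Σ PV = 5,600.2472.
Macaulay duration = Σ(t·PV) / P = 31,059.8911 / 5,600.2472 = 5.54616 half-year periods.
In years: 5.54616 / 2 = 2.77308 years.

2.77 years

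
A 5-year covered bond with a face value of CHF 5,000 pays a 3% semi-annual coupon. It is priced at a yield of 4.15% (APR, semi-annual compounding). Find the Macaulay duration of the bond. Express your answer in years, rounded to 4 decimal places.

Periodic yield y = 0.02075. Discount each cash flow and weight by its period:
  t   CF        PV=CF/(1+0.02075)^t    t·PV
  1        75.00        73.4754        73.4754
  2        75.00        71.9818       143.9635
  3        75.00        70.5185       211.5555
  4        75.00        69.0850       276.3400
  5        75.00        67.6806       338.4031
  6        75.00        66.3048       397.8288
  7        75.00        64.9569       454.6986
  8        75.00        63.6365       509.0918
  9        75.00        62.3429       561.0858
  10    5,075.00     4,132.7788    41,327.7880
  Σ                  4,742.7611    44,294.2304
Price P = Σ PV = 4,742.7611.
Macaulay duration = Σ(t·PV) / P = 44,294.2304 / 4,742.7611 = 9.33933 half-year periods.
In years: 9.33933 / 2 = 4.66967 years.

4.6697 years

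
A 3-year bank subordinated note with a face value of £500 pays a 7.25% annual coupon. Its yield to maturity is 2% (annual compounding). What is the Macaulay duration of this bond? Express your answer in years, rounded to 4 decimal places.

2.8160 years

Periodic yield y = 0.02. Discount each cash flow and weight by its year:
  t   CF        PV=CF/(1+0.02)^t    t·PV
  1        36.25        35.5392        35.5392
  2        36.25        34.8424        69.6847
  3       536.25       505.3204     1,515.9611
  Σ                    575.7019     1,621.1850
Price P = Σ PV = 575.7019.
Macaulay duration = Σ(t·PV) / P = 1,621.1850 / 575.7019 = 2.81601 years.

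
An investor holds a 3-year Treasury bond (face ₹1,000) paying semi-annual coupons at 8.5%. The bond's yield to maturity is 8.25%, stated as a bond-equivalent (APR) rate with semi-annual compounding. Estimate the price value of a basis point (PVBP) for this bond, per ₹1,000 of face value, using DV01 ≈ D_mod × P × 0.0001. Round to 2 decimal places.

Periodic yield y = 0.04125.
  t   CF        PV=CF/(1+0.04125)^t    t·PV
  1        42.50        40.8163        40.8163
  2        42.50        39.1994        78.3987
  3        42.50        37.6464       112.9393
  4        42.50        36.1550       144.6202
  5        42.50        34.7227       173.6136
  6     1,042.50       817.9862     4,907.9172
  Σ                  1,006.5261     5,458.3054
P = 1,006.5261; D_Mac = 5.42291 half-year periods = 2.71146 yrs; D_mod = 2.60404 yrs.
DV01 ≈ 2.60404 × 1,006.5261 × 0.0001 = 0.262103.

₹0.26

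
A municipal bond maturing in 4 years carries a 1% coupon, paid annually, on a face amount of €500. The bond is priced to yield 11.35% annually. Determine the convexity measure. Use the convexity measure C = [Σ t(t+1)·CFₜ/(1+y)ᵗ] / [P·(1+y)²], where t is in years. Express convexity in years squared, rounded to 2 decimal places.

15.74

With y = 0.1135:
  t   CF        PV=CF/(1+0.1135)^t    t·PV        t(t+1)·PV
  1         5.00         4.4903         4.4903           8.9807
  2         5.00         4.0326         8.0653          24.1958
  3         5.00         3.6216        10.8648          43.4591
  4       505.00       328.4963     1,313.9852       6,569.9262
  Σ                    340.6409     1,337.4056       6,646.5618
P = 340.6409.
Convexity = Σ t(t+1)·PV / [P·(1+y)²] = 6,646.5618 / (340.6409 × 1.239882) = 15.73692.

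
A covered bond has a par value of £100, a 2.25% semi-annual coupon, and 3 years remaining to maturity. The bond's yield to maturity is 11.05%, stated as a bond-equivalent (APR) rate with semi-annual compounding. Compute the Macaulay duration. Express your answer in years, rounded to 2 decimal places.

2.90 years

Periodic yield y = 0.05525. Discount each cash flow and weight by its period:
  t   CF        PV=CF/(1+0.05525)^t    t·PV
  1        1.125         1.0661         1.0661
  2        1.125         1.0103         2.0206
  3        1.125         0.9574         2.8722
  4        1.125         0.9073         3.6290
  5        1.125         0.8598         4.2988
  6      101.125        73.2363       439.4178
  Σ                     78.0371       453.3044
Price P = Σ PV = 78.0371.
Macaulay duration = Σ(t·PV) / P = 453.3044 / 78.0371 = 5.80883 half-year periods.
In years: 5.80883 / 2 = 2.90442 years.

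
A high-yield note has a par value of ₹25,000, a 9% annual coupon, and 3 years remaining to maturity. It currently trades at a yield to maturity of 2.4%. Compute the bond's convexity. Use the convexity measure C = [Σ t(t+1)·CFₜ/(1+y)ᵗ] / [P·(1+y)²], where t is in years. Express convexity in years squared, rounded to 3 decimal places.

With y = 0.024:
  t   CF        PV=CF/(1+0.024)^t    t·PV        t(t+1)·PV
  1     2,250.00     2,197.2656     2,197.2656       4,394.5312
  2     2,250.00     2,145.7672     4,291.5344      12,874.6033
  3    27,250.00    25,378.5402    76,135.6205     304,542.4819
  Σ                 29,721.5730    82,624.4205     321,811.6164
P = 29,721.5730.
Convexity = Σ t(t+1)·PV / [P·(1+y)²] = 321,811.6164 / (29,721.5730 × 1.048576) = 10.32595.

10.326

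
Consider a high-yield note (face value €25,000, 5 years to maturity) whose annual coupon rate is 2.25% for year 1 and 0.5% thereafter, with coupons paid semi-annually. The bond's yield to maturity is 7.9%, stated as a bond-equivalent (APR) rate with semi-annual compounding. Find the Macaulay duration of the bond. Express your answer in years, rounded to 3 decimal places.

Periodic yield y = 0.0395. Discount each cash flow and weight by its period:
  t   CF        PV=CF/(1+0.0395)^t    t·PV
  1       281.25       270.5628       270.5628
  2       281.25       260.2816       520.5633
  3        62.50        55.6425       166.9275
  4        62.50        53.5281       214.1125
  5        62.50        51.4941       257.4705
  6        62.50        49.5374       297.2243
  7        62.50        47.6550       333.5851
  8        62.50        45.8442       366.7533
  9        62.50        44.1021       396.9192
  10   25,062.50    17,012.9432   170,129.4325
  Σ                 17,891.5911   172,953.5509
Price P = Σ PV = 17,891.5911.
Macaulay duration = Σ(t·PV) / P = 172,953.5509 / 17,891.5911 = 9.66675 half-year periods.
In years: 9.66675 / 2 = 4.83338 years.

4.833 years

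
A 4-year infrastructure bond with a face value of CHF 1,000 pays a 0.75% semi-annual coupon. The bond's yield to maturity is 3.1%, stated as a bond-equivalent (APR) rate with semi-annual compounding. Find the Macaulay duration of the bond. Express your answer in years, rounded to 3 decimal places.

3.945 years

Periodic yield y = 0.0155. Discount each cash flow and weight by its period:
  t   CF        PV=CF/(1+0.0155)^t    t·PV
  1         3.75         3.6928         3.6928
  2         3.75         3.6364         7.2728
  3         3.75         3.5809        10.7427
  4         3.75         3.5262        14.1049
  5         3.75         3.4724        17.3621
  6         3.75         3.4194        20.5165
  7         3.75         3.3672        23.5706
  8     1,003.75       887.5363     7,100.2906
  Σ                    912.2317     7,197.5529
Price P = Σ PV = 912.2317.
Macaulay duration = Σ(t·PV) / P = 7,197.5529 / 912.2317 = 7.89005 half-year periods.
In years: 7.89005 / 2 = 3.94502 years.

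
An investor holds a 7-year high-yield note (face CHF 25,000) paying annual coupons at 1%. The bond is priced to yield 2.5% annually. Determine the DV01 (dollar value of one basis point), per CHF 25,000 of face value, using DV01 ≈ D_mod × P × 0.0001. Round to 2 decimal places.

CHF 14.97

Periodic yield y = 0.025.
  t   CF        PV=CF/(1+0.025)^t    t·PV
  1       250.00       243.9024       243.9024
  2       250.00       237.9536       475.9072
  3       250.00       232.1499       696.4496
  4       250.00       226.4877       905.9506
  5       250.00       220.9636     1,104.8179
  6       250.00       215.5742     1,293.4453
  7    25,250.00    21,241.9472   148,693.6303
  Σ                 22,618.9785   153,414.1033
P = 22,618.9785; D_Mac = 6.78254 yrs; D_mod = 6.61711 yrs.
DV01 ≈ 6.61711 × 22,618.9785 × 0.0001 = 14.967230.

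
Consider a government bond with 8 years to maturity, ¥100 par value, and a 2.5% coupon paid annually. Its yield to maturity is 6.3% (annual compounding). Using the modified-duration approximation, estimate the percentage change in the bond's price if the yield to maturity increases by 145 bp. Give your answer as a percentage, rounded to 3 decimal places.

-9.870%

Periodic yield y = 0.063. Modified duration first:
  t   CF        PV=CF/(1+0.063)^t    t·PV
  1         2.50         2.3518         2.3518
  2         2.50         2.2125         4.4249
  3         2.50         2.0813         6.2440
  4         2.50         1.9580         7.8319
  5         2.50         1.8419         9.2097
  6         2.50         1.7328        10.3966
  7         2.50         1.6301        11.4105
  8       102.50        62.8721       502.9765
  Σ                     76.6804       554.8459
P = 76.6804; D_Mac = 7.23582 yrs; D_mod = 7.23582/(1+0.063) = 6.80698 yrs.
ΔP/P ≈ -D_mod · Δy = -6.80698 × (+0.0145) = -0.098701 = -9.8701%.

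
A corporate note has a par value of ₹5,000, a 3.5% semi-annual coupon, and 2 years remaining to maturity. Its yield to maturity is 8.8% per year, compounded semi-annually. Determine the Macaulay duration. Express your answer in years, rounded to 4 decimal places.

1.9460 years

Periodic yield y = 0.044. Discount each cash flow and weight by its period:
  t   CF        PV=CF/(1+0.044)^t    t·PV
  1        87.50        83.8123        83.8123
  2        87.50        80.2799       160.5599
  3        87.50        76.8965       230.6895
  4     5,087.50     4,282.5499    17,130.1994
  Σ                  4,523.5386    17,605.2611
Price P = Σ PV = 4,523.5386.
Macaulay duration = Σ(t·PV) / P = 17,605.2611 / 4,523.5386 = 3.89192 half-year periods.
In years: 3.89192 / 2 = 1.94596 years.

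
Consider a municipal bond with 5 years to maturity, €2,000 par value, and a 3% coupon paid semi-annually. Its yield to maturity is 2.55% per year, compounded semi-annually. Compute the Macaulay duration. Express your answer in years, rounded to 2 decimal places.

Periodic yield y = 0.01275. Discount each cash flow and weight by its period:
  t   CF        PV=CF/(1+0.01275)^t    t·PV
  1        30.00        29.6223        29.6223
  2        30.00        29.2494        58.4988
  3        30.00        28.8812        86.6435
  4        30.00        28.5176       114.0702
  5        30.00        28.1585       140.7927
  6        30.00        27.8040       166.8242
  7        30.00        27.4540       192.1779
  8        30.00        27.1084       216.8669
  9        30.00        26.7671       240.9037
  10    2,030.00     1,788.4365    17,884.3648
  Σ                  2,041.9989    19,130.7649
Price P = Σ PV = 2,041.9989.
Macaulay duration = Σ(t·PV) / P = 19,130.7649 / 2,041.9989 = 9.36865 half-year periods.
In years: 9.36865 / 2 = 4.68432 years.

4.68 years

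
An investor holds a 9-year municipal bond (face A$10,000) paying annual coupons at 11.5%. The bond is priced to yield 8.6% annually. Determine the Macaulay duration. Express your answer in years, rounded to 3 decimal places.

Periodic yield y = 0.086. Discount each cash flow and weight by its year:
  t   CF        PV=CF/(1+0.086)^t    t·PV
  1     1,150.00     1,058.9319     1,058.9319
  2     1,150.00       975.0754     1,950.1508
  3     1,150.00       897.8595     2,693.5784
  4     1,150.00       826.7583     3,307.0330
  5     1,150.00       761.2875     3,806.4376
  6     1,150.00       701.0014     4,206.0084
  7     1,150.00       645.4893     4,518.4253
  8     1,150.00       594.3732     4,754.9858
  9    11,150.00     5,306.4789    47,758.3099
  Σ                 11,767.2553    74,053.8611
Price P = Σ PV = 11,767.2553.
Macaulay duration = Σ(t·PV) / P = 74,053.8611 / 11,767.2553 = 6.29321 years.

6.293 years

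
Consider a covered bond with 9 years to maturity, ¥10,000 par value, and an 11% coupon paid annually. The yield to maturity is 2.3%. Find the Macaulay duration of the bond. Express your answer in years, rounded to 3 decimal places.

Periodic yield y = 0.023. Discount each cash flow and weight by its year:
  t   CF        PV=CF/(1+0.023)^t    t·PV
  1     1,100.00     1,075.2688     1,075.2688
  2     1,100.00     1,051.0937     2,102.1873
  3     1,100.00     1,027.4620     3,082.3861
  4     1,100.00     1,004.3617     4,017.4469
  5     1,100.00       981.7808     4,908.9038
  6     1,100.00       959.7075     5,758.2449
  7     1,100.00       938.1305     6,566.9134
  8     1,100.00       917.0386     7,336.3088
  9    11,100.00     9,045.7020    81,411.3178
  Σ                 17,000.5455   116,258.9778
Price P = Σ PV = 17,000.5455.
Macaulay duration = Σ(t·PV) / P = 116,258.9778 / 17,000.5455 = 6.83854 years.

6.839 years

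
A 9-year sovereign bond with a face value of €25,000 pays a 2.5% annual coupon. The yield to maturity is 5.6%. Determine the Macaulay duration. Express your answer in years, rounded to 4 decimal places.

8.0390 years

Periodic yield y = 0.056. Discount each cash flow and weight by its year:
  t   CF        PV=CF/(1+0.056)^t    t·PV
  1       625.00       591.8561       591.8561
  2       625.00       560.4698     1,120.9395
  3       625.00       530.7479     1,592.2436
  4       625.00       502.6022     2,010.4086
  5       625.00       475.9490     2,379.7450
  6       625.00       450.7093     2,704.2557
  7       625.00       426.8080     2,987.6563
  8       625.00       404.1743     3,233.3942
  9    25,625.00    15,692.3726   141,231.3530
  Σ                 19,635.6890   157,851.8521
Price P = Σ PV = 19,635.6890.
Macaulay duration = Σ(t·PV) / P = 157,851.8521 / 19,635.6890 = 8.03903 years.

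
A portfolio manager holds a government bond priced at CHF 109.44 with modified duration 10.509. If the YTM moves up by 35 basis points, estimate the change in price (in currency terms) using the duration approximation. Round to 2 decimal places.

Duration approximation: ΔP/P ≈ -D_mod · Δy = -10.509 × (+0.0035) = -0.0367815.
ΔP ≈ 109.44 × (-0.0367815) = -4.02536736.

-CHF 4.03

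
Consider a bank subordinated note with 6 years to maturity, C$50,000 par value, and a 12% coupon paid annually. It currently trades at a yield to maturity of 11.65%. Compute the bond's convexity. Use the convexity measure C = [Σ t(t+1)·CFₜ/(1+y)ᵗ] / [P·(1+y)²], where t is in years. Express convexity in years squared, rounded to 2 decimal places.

23.51

With y = 0.1165:
  t   CF        PV=CF/(1+0.1165)^t    t·PV        t(t+1)·PV
  1     6,000.00     5,373.9364     5,373.9364      10,747.8728
  2     6,000.00     4,813.1988     9,626.3975      28,879.1925
  3     6,000.00     4,310.9707    12,932.9120      51,731.6480
  4     6,000.00     3,861.1470    15,444.5882      77,222.9408
  5     6,000.00     3,458.2598    17,291.2989     103,747.7933
  6    56,000.00    28,909.1726   173,455.0358   1,214,185.2506
  Σ                 50,726.6853   234,124.1688   1,486,514.6981
P = 50,726.6853.
Convexity = Σ t(t+1)·PV / [P·(1+y)²] = 1,486,514.6981 / (50,726.6853 × 1.246572) = 23.50798.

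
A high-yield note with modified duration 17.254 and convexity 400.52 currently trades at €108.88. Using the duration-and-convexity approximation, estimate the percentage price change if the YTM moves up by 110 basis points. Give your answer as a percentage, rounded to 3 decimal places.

-16.556%

Duration effect: -D_mod·Δy = -17.254 × (+0.011) = -0.189794
Convexity effect: ½·C·(Δy)² = 0.5 × 400.52 × (0.011)² = +0.02423146
ΔP/P ≈ -0.189794 + 0.02423146 = -0.16556254
= -16.556254%.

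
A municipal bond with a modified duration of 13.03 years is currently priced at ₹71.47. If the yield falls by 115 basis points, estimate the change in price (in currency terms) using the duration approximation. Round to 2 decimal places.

Duration approximation: ΔP/P ≈ -D_mod · Δy = -13.03 × (-0.0115) = +0.149845.
ΔP ≈ 71.47 × (+0.149845) = +10.70942215.

+₹10.71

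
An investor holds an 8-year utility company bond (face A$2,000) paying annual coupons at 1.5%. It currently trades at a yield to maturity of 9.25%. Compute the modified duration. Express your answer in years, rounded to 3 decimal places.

Periodic yield y = 0.0925. First find Macaulay duration:
  t   CF        PV=CF/(1+0.0925)^t    t·PV
  1        30.00        27.4600        27.4600
  2        30.00        25.1350        50.2699
  3        30.00        23.0068        69.0205
  4        30.00        21.0589        84.2356
  5        30.00        19.2759        96.3794
  6        30.00        17.6438       105.8629
  7        30.00        16.1499       113.0496
  8     2,030.00     1,000.2867     8,002.2932
  Σ                  1,150.0169     8,548.5711
P = 1,150.0169; Macaulay duration = 8,548.5711 / 1,150.0169 = 7.43343 years.
Modified duration = D_Mac / (1 + y) = 7.43343 / 1.0925 = 6.80406 years.

6.804 years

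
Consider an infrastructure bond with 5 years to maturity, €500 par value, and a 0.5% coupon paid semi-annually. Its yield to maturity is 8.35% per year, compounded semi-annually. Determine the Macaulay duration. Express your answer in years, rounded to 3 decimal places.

4.929 years

Periodic yield y = 0.04175. Discount each cash flow and weight by its period:
  t   CF        PV=CF/(1+0.04175)^t    t·PV
  1         1.25         1.1999         1.1999
  2         1.25         1.1518         2.3036
  3         1.25         1.1057         3.3170
  4         1.25         1.0613         4.2454
  5         1.25         1.0188         5.0940
  6         1.25         0.9780         5.8679
  7         1.25         0.9388         6.5715
  8         1.25         0.9012         7.2093
  9         1.25         0.8650         7.7854
  10      501.25       332.9809     3,329.8088
  Σ                    342.2014     3,373.4027
Price P = Σ PV = 342.2014.
Macaulay duration = Σ(t·PV) / P = 3,373.4027 / 342.2014 = 9.85795 half-year periods.
In years: 9.85795 / 2 = 4.92897 years.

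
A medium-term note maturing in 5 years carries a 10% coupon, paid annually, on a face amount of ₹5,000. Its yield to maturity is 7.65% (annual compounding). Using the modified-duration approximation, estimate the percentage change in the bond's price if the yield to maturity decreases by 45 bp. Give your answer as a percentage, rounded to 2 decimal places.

+1.76%

Periodic yield y = 0.0765. Modified duration first:
  t   CF        PV=CF/(1+0.0765)^t    t·PV
  1       500.00       464.4682       464.4682
  2       500.00       431.4614       862.9228
  3       500.00       400.8002     1,202.4005
  4       500.00       372.3179     1,489.2714
  5     5,500.00     3,804.4556    19,022.2779
  Σ                  5,473.5032    23,041.3409
P = 5,473.5032; D_Mac = 4.20961 yrs; D_mod = 4.20961/(1+0.0765) = 3.91046 yrs.
ΔP/P ≈ -D_mod · Δy = -3.91046 × (-0.0045) = +0.017597 = +1.7597%.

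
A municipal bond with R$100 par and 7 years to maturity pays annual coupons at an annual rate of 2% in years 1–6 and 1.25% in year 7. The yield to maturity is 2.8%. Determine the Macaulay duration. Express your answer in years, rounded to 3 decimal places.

Periodic yield y = 0.028. Discount each cash flow and weight by its year:
  t   CF        PV=CF/(1+0.028)^t    t·PV
  1         2.00         1.9455         1.9455
  2         2.00         1.8925         3.7851
  3         2.00         1.8410         5.5230
  4         2.00         1.7908         7.1634
  5         2.00         1.7421         8.7103
  6         2.00         1.6946        10.1677
  7       101.25        83.4532       584.1727
  Σ                     94.3598       621.4677
Price P = Σ PV = 94.3598.
Macaulay duration = Σ(t·PV) / P = 621.4677 / 94.3598 = 6.58615 years.

6.586 years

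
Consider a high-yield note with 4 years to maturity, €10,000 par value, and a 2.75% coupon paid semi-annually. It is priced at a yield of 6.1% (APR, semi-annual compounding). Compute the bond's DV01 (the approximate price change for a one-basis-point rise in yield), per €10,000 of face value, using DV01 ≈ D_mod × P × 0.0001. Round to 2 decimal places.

Periodic yield y = 0.0305.
  t   CF        PV=CF/(1+0.0305)^t    t·PV
  1       137.50       133.4304       133.4304
  2       137.50       129.4812       258.9624
  3       137.50       125.6489       376.9467
  4       137.50       121.9300       487.7202
  5       137.50       118.3212       591.6062
  6       137.50       114.8193       688.9155
  7       137.50       111.4209       779.9464
  8    10,137.50     7,971.6257    63,773.0056
  Σ                  8,826.6776    67,090.5333
P = 8,826.6776; D_Mac = 7.60088 half-year periods = 3.80044 yrs; D_mod = 3.68796 yrs.
DV01 ≈ 3.68796 × 8,826.6776 × 0.0001 = 3.255242.

€3.26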